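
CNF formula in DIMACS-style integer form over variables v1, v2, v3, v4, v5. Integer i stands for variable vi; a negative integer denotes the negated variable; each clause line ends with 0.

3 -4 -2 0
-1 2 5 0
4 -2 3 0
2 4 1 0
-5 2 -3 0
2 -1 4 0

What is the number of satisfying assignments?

12

Split on v2, then v4.
  v2=1, v4=1: remaining (v1,v3,v5) ∈ {(0,1,0); (0,1,1); (1,1,0); (1,1,1)} — 4.
  v2=1, v4=0: remaining (v1,v3,v5) ∈ {(0,1,0); (0,1,1); (1,1,0); (1,1,1)} — 4.
  v2=0, v4=1: remaining (v1,v3,v5) ∈ {(0,0,0); (0,0,1); (0,1,0); (1,0,1)} — 4.
  v2=0, v4=0: a clause becomes empty — 0.
Total: 4 + 4 + 4 + 0 = 12.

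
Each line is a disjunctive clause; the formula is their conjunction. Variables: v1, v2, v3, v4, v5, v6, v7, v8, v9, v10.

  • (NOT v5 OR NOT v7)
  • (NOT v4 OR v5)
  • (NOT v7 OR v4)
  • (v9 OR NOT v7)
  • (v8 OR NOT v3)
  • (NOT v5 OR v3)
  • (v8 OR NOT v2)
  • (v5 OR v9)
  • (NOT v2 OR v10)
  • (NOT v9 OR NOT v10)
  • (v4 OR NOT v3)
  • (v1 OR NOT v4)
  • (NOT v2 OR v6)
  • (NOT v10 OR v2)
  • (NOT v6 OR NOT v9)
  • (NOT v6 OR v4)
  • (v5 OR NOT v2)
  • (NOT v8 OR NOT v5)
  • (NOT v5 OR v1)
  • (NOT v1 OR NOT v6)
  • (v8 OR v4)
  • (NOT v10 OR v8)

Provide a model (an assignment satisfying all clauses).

v1=False  v2=False  v3=False  v4=False  v5=False  v6=False  v7=False  v8=True  v9=True  v10=False

Check each clause:
  1. (NOT v5 OR NOT v7) — NOT v7 is true.
  2. (v5 OR NOT v4) — NOT v4 is true.
  3. (v4 OR NOT v7) — NOT v7 is true.
  4. (NOT v7 OR v9) — NOT v7 is true.
  5. (NOT v3 OR v8) — v8 is true.
  6. (v3 OR NOT v5) — NOT v5 is true.
  7. (v8 OR NOT v2) — v8 is true.
  8. (v5 OR v9) — v9 is true.
  9. (v10 OR NOT v2) — NOT v2 is true.
  10. (NOT v10 OR NOT v9) — NOT v10 is true.
  11. (NOT v3 OR v4) — NOT v3 is true.
  12. (v1 OR NOT v4) — NOT v4 is true.
  13. (v6 OR NOT v2) — NOT v2 is true.
  14. (NOT v10 OR v2) — NOT v10 is true.
  15. (NOT v9 OR NOT v6) — NOT v6 is true.
  16. (NOT v6 OR v4) — NOT v6 is true.
  17. (v5 OR NOT v2) — NOT v2 is true.
  18. (NOT v8 OR NOT v5) — NOT v5 is true.
  19. (v1 OR NOT v5) — NOT v5 is true.
  20. (NOT v1 OR NOT v6) — NOT v6 is true.
  21. (v8 OR v4) — v8 is true.
  22. (v8 OR NOT v10) — v8 is true.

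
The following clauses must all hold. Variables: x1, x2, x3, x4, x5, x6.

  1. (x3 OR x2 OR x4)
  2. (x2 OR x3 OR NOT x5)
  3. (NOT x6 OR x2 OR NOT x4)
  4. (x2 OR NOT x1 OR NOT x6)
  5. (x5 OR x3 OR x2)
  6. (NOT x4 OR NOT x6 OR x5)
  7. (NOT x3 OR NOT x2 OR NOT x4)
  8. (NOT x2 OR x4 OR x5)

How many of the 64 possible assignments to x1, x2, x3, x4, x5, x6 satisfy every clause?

24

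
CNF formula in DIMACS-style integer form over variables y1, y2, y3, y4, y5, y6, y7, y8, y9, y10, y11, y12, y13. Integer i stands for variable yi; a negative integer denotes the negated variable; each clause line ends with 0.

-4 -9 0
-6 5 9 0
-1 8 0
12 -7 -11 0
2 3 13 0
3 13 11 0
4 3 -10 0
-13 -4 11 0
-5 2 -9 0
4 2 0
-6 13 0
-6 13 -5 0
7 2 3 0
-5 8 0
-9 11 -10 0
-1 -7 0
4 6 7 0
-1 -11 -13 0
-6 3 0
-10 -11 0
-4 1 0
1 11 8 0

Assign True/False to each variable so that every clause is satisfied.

y1 = False, y2 = True, y3 = False, y4 = False, y5 = False, y6 = False, y7 = True, y8 = False, y9 = False, y10 = False, y11 = True, y12 = True, y13 = False

Check each clause:
  1. (~y9 | ~y4) — ~y4 is true.
  2. (y9 | y5 | ~y6) — ~y6 is true.
  3. (y8 | ~y1) — ~y1 is true.
  4. (y12 | ~y7 | ~y11) — y12 is true.
  5. (y2 | y3 | y13) — y2 is true.
  6. (y13 | y3 | y11) — y11 is true.
  7. (y4 | ~y10 | y3) — ~y10 is true.
  8. (~y4 | y11 | ~y13) — y11 is true.
  9. (~y9 | ~y5 | y2) — y2 is true.
  10. (y4 | y2) — y2 is true.
  11. (~y6 | y13) — ~y6 is true.
  12. (~y5 | ~y6 | y13) — ~y6 is true.
  13. (y2 | y7 | y3) — y2 is true.
  14. (~y5 | y8) — ~y5 is true.
  15. (y11 | ~y9 | ~y10) — y11 is true.
  16. (~y1 | ~y7) — ~y1 is true.
  17. (y6 | y4 | y7) — y7 is true.
  18. (~y1 | ~y11 | ~y13) — ~y13 is true.
  19. (~y6 | y3) — ~y6 is true.
  20. (~y10 | ~y11) — ~y10 is true.
  21. (y1 | ~y4) — ~y4 is true.
  22. (y8 | y11 | y1) — y11 is true.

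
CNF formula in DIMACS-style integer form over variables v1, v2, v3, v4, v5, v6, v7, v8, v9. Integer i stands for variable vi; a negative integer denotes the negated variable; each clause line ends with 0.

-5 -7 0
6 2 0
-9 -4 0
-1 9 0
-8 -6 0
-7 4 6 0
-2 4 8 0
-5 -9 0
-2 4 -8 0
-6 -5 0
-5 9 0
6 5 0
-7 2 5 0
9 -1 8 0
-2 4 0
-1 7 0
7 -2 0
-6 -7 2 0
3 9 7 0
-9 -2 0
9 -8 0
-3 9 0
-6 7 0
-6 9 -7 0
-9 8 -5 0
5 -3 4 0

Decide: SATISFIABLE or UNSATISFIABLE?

v9 = True:
  propagation gives v4=False, v5=False, v6=True, v8=False; an empty clause results — contradiction.
v9 = False:
  propagation gives v1=False, v5=False, v6=True, v8=False; an empty clause results — contradiction.
Every branch closes, so no satisfying assignment exists.

UNSATISFIABLE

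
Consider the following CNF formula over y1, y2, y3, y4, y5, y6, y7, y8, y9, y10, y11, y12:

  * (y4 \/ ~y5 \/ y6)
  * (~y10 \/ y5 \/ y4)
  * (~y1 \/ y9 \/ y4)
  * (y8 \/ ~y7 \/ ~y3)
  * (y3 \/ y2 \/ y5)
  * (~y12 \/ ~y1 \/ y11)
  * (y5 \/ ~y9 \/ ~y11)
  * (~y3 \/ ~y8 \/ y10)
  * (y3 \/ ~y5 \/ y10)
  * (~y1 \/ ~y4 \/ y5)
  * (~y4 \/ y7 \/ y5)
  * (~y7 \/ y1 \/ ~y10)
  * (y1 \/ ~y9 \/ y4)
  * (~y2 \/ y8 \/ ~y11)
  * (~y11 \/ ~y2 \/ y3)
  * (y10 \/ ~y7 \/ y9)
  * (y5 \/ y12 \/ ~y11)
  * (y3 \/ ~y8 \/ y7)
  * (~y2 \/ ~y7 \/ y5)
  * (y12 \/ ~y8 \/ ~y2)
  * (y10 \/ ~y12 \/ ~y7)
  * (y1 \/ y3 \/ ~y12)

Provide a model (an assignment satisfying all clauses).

y1=False, y2=True, y3=True, y4=False, y5=True, y6=True, y7=False, y8=True, y9=False, y10=True, y11=True, y12=True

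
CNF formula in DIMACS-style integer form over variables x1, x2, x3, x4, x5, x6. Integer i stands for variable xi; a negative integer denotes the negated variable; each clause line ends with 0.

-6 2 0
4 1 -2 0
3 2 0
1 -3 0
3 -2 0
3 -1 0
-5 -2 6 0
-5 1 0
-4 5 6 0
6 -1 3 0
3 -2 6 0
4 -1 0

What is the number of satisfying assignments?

3

The models are:
  x1=1 x2=0 x3=1 x4=1 x5=1 x6=0
  x1=1 x2=1 x3=1 x4=1 x5=0 x6=1
  x1=1 x2=1 x3=1 x4=1 x5=1 x6=1
Count: 3.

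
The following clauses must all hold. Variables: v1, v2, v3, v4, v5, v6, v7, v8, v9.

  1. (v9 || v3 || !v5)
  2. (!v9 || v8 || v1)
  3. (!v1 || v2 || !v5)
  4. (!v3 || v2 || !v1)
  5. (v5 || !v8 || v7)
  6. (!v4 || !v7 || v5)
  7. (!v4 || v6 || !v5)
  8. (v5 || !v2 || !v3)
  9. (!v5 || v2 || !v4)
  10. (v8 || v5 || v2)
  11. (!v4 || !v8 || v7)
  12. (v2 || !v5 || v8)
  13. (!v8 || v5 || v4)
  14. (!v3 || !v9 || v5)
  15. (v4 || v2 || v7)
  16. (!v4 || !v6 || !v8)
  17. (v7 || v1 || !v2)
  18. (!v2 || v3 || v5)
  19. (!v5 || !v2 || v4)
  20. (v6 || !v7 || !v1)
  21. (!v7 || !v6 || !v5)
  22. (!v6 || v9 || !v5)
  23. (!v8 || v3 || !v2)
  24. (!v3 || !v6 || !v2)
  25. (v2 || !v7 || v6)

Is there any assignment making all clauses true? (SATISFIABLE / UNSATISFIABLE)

SATISFIABLE

Try v1 = True.
Try v2 = True.
Try v3 = False.
  then v5 is forced to True.
  then v9 is forced to True.
  then v4 is forced to True.
  then v6 is forced to True.
  then v8 is forced to False.
  then v7 is forced to False.
So v1=1  v2=1  v3=0  v4=1  v5=1  v6=1  v7=0  v8=0  v9=1 is a satisfying assignment.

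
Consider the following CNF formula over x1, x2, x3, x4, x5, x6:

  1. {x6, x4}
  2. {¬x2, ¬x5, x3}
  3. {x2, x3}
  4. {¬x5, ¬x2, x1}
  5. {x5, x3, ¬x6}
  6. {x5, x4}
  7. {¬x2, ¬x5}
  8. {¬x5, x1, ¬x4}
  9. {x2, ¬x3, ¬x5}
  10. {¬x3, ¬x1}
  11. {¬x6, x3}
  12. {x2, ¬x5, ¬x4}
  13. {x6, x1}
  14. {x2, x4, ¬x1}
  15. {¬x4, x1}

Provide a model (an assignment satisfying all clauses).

Try x1 = True.
  then x3 is forced to False.
  then x2 is forced to True.
  then x5 is forced to False.
  then x6 is forced to False.
  then x4 is forced to True.

x1=True  x2=True  x3=False  x4=True  x5=False  x6=False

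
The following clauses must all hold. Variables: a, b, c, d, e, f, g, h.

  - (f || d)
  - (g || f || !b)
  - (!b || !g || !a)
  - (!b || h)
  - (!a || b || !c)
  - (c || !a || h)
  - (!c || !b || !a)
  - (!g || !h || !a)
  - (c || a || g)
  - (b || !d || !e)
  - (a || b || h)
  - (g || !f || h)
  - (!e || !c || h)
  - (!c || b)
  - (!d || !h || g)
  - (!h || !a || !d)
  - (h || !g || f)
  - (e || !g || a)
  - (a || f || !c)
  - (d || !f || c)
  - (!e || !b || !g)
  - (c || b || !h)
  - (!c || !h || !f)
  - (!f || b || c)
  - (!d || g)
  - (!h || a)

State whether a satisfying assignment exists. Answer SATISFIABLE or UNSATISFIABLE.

h = True:
  propagation gives a=True, g=False, d=False, f=True; an empty clause results — contradiction.
h = False:
  propagation gives b=False, a=True, c=False; an empty clause results — contradiction.
Every branch closes, so no satisfying assignment exists.

UNSATISFIABLE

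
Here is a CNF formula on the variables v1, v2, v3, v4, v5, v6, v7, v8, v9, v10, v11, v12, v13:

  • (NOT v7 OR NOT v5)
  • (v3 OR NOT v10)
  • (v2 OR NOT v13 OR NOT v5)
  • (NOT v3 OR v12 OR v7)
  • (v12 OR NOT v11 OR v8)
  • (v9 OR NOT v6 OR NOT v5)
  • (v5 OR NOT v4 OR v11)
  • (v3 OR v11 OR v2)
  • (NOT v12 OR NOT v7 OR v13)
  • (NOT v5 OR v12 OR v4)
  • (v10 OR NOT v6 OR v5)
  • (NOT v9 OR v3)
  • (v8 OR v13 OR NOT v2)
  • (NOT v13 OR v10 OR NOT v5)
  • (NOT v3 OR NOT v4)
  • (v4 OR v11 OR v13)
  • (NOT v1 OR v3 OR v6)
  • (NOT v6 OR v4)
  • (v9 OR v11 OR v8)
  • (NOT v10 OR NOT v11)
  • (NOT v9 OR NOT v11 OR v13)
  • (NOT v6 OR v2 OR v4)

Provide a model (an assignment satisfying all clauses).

v1=T, v2=T, v3=T, v4=F, v5=F, v6=F, v7=T, v8=T, v9=F, v10=F, v11=F, v12=F, v13=T

Pure literal: v8 appears only positively; assign v8 = True.
Set v1 = True and propagate.
Branch on v2: take v2 = True.
For the remaining variables, v3 = True, v4 = False, v5 = False, v6 = False, v7 = True, v9 = False, v10 = False, v11 = False, v12 = False, v13 = True works.
Check each clause:
  1. (NOT v5 OR NOT v7) — NOT v5 is true.
  2. (NOT v10 OR v3) — v3 is true.
  3. (v2 OR NOT v5 OR NOT v13) — v2 is true.
  4. (v12 OR NOT v3 OR v7) — v7 is true.
  5. (NOT v11 OR v12 OR v8) — v8 is true.
  6. (NOT v6 OR NOT v5 OR v9) — NOT v6 is true.
  7. (NOT v4 OR v5 OR v11) — NOT v4 is true.
  8. (v3 OR v2 OR v11) — v2 is true.
  9. (NOT v7 OR v13 OR NOT v12) — NOT v12 is true.
  10. (NOT v5 OR v4 OR v12) — NOT v5 is true.
  11. (v5 OR NOT v6 OR v10) — NOT v6 is true.
  12. (NOT v9 OR v3) — v3 is true.
  13. (NOT v2 OR v8 OR v13) — v8 is true.
  14. (NOT v5 OR NOT v13 OR v10) — NOT v5 is true.
  15. (NOT v4 OR NOT v3) — NOT v4 is true.
  16. (v4 OR v11 OR v13) — v13 is true.
  17. (NOT v1 OR v3 OR v6) — v3 is true.
  18. (v4 OR NOT v6) — NOT v6 is true.
  19. (v8 OR v9 OR v11) — v8 is true.
  20. (NOT v10 OR NOT v11) — NOT v11 is true.
  21. (v13 OR NOT v9 OR NOT v11) — NOT v11 is true.
  22. (v4 OR NOT v6 OR v2) — v2 is true.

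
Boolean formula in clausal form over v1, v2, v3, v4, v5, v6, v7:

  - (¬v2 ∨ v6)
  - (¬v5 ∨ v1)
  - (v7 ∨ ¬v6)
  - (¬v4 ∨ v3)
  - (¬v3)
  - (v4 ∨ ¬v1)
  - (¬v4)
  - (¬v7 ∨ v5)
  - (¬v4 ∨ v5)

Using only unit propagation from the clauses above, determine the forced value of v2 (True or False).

False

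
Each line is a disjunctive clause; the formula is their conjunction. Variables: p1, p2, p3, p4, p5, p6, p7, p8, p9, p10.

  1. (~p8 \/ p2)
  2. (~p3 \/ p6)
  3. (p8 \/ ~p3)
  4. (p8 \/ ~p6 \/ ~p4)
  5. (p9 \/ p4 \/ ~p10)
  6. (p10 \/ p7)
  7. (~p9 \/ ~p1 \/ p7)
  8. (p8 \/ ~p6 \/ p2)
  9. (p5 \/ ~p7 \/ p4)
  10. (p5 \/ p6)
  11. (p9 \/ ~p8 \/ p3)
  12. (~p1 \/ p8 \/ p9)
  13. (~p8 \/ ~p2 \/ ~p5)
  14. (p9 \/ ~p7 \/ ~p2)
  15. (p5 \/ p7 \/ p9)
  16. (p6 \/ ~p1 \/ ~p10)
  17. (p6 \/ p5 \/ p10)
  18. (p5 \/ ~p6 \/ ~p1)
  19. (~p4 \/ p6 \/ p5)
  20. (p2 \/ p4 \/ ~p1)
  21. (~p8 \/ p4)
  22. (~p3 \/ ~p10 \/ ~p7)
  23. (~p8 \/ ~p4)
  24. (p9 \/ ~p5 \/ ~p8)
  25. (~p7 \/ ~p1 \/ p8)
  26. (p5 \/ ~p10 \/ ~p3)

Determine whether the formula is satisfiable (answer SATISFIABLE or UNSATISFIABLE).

Pure literal: p1 appears only negated; assign p1 = False.
Try p2 = False.
  then p8 is forced to False.
  then p3 is forced to False.
  then p6 is forced to False.
  then p5 is forced to True.
Branch on p4: take p4 = True.
The remaining clauses are satisfied by p7 = True, p9 = True, p10 = False.
So p1=False, p2=False, p3=False, p4=True, p5=True, p6=False, p7=True, p8=False, p9=True, p10=False is a satisfying assignment.

SATISFIABLE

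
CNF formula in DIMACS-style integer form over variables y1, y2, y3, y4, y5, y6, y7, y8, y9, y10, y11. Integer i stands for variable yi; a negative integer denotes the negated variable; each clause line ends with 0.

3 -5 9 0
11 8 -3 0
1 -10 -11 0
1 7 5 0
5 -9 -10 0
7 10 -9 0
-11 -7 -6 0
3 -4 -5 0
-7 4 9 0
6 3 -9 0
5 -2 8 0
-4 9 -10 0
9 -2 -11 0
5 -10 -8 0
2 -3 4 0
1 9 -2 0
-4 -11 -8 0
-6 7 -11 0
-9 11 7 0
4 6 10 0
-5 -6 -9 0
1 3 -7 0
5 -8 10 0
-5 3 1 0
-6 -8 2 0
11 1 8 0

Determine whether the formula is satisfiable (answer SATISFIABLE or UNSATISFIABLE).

Pure literal: y1 appears only positively; assign y1 = True.
Try y2 = True.
Try y3 = True.
The remaining clauses are satisfied by y4 = True, y5 = True, y6 = True, y7 = False, y8 = True, y9 = False, y10 = False, y11 = False.
So y1=T  y2=T  y3=T  y4=T  y5=T  y6=T  y7=F  y8=T  y9=F  y10=F  y11=F is a satisfying assignment.

SATISFIABLE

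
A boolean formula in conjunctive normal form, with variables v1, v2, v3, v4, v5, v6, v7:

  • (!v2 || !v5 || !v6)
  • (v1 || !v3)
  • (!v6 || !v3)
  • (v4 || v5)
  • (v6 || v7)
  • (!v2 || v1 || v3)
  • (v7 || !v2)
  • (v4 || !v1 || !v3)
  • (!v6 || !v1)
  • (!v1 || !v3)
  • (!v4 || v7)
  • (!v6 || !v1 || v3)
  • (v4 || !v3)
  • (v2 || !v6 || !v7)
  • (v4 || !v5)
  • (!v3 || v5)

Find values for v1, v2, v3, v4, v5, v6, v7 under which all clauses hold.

Set v1 = True and propagate.
  then v6 is forced to False.
  then v7 is forced to True.
  then v3 is forced to False.
Set v4 = True and propagate.
v2, v5 are now unconstrained; take v2 = True, v5 = False.
Every clause has at least one true literal under this assignment.
Check each clause:
  1. (!v2 || !v5 || !v6) — !v6 is true.
  2. (v1 || !v3) — v1 is true.
  3. (!v6 || !v3) — !v6 is true.
  4. (v5 || v4) — v4 is true.
  5. (v7 || v6) — v7 is true.
  6. (v3 || v1 || !v2) — v1 is true.
  7. (!v2 || v7) — v7 is true.
  8. (v4 || !v1 || !v3) — v4 is true.
  9. (!v1 || !v6) — !v6 is true.
  10. (!v3 || !v1) — !v3 is true.
  11. (v7 || !v4) — v7 is true.
  12. (!v6 || v3 || !v1) — !v6 is true.
  13. (v4 || !v3) — v4 is true.
  14. (!v7 || v2 || !v6) — !v6 is true.
  15. (!v5 || v4) — !v5 is true.
  16. (v5 || !v3) — !v3 is true.

v1 = True, v2 = True, v3 = False, v4 = True, v5 = False, v6 = False, v7 = True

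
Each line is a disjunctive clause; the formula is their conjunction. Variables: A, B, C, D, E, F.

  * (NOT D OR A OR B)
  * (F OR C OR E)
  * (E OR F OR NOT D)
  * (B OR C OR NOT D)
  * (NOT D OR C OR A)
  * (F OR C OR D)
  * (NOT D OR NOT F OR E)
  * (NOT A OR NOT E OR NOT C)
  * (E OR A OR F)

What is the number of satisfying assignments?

Case analysis on D and C:
  D=T, C=T: remaining (A,B,E,F) ∈ {(F,T,T,F); (F,T,T,T)} — 2.
  D=T, C=F: remaining (A,B,E,F) ∈ {(T,T,T,F); (T,T,T,T)} — 2.
  D=F, C=T: B free; 5 ways for (A,E,F) × 2^1 = 10.
  D=F, C=F: forces F=T; A, B, E free → 2^3 = 8.
Total: 2 + 2 + 10 + 8 = 22.

22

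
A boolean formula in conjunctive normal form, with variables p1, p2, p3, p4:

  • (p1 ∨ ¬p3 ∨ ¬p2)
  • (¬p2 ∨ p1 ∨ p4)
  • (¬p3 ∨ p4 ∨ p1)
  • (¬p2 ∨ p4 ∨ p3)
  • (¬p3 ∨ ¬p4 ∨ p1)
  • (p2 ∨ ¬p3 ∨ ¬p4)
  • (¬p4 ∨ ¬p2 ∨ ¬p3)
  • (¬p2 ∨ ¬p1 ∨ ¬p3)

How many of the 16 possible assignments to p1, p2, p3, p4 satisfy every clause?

7

Split on p3, then p2.
  p3=T, p2=T: a clause becomes empty — 0.
  p3=T, p2=F: remaining (p1,p4) ∈ {(T,F)} — 1.
  p3=F, p2=T: remaining (p1,p4) ∈ {(F,T); (T,T)} — 2.
  p3=F, p2=F: remaining (p1,p4) ∈ {(F,F); (F,T); (T,F); (T,T)} — 4.
Total: 0 + 1 + 2 + 4 = 7.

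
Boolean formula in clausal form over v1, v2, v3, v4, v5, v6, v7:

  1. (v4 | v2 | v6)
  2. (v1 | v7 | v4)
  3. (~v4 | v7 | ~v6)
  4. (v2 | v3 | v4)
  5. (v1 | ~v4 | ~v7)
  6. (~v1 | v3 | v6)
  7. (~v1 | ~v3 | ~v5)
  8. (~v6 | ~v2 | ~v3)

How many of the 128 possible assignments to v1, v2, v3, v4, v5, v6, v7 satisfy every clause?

33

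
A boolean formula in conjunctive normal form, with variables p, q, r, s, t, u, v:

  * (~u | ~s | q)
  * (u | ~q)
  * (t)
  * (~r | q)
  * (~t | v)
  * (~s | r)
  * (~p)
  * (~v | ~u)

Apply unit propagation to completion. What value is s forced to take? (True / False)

(t) is a unit clause: t = True.
In (~t | v), ~t is now false; v must hold, so v = True.
Unit clause (~p) sets p = False.
(~u | ~v) with v = True leaves only ~u, so u = False.
(~q | u): since u = False, the clause reduces to (~q). q = False.
In (~r | q), q is now false; ~r must hold, so r = False.
(r | ~s) with r = False leaves only ~s, so s = False.

False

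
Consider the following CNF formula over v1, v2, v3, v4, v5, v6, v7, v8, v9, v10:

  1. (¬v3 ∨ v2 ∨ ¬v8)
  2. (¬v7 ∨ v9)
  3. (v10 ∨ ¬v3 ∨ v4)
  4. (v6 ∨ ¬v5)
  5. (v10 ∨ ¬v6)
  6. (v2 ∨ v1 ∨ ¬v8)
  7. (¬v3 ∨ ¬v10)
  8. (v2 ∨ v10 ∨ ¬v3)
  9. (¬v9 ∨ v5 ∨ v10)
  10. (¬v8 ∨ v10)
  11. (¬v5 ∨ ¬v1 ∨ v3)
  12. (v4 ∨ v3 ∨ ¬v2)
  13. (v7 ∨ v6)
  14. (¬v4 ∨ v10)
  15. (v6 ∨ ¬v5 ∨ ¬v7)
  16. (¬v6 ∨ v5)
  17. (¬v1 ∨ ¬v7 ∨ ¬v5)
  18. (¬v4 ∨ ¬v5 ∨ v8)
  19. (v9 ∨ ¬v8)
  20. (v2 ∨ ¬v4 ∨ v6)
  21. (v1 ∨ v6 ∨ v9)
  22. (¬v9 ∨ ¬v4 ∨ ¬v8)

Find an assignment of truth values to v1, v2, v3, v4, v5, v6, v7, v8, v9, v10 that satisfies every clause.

v1=False  v2=True  v3=False  v4=True  v5=False  v6=False  v7=True  v8=False  v9=True  v10=True

Check each clause:
  1. (¬v8 ∨ v2 ∨ ¬v3) — ¬v8 is true.
  2. (¬v7 ∨ v9) — v9 is true.
  3. (¬v3 ∨ v10 ∨ v4) — v10 is true.
  4. (v6 ∨ ¬v5) — ¬v5 is true.
  5. (¬v6 ∨ v10) — v10 is true.
  6. (¬v8 ∨ v2 ∨ v1) — ¬v8 is true.
  7. (¬v10 ∨ ¬v3) — ¬v3 is true.
  8. (¬v3 ∨ v2 ∨ v10) — v2 is true.
  9. (v5 ∨ v10 ∨ ¬v9) — v10 is true.
  10. (v10 ∨ ¬v8) — ¬v8 is true.
  11. (¬v1 ∨ ¬v5 ∨ v3) — ¬v1 is true.
  12. (v4 ∨ ¬v2 ∨ v3) — v4 is true.
  13. (v7 ∨ v6) — v7 is true.
  14. (v10 ∨ ¬v4) — v10 is true.
  15. (¬v5 ∨ v6 ∨ ¬v7) — ¬v5 is true.
  16. (¬v6 ∨ v5) — ¬v6 is true.
  17. (¬v7 ∨ ¬v1 ∨ ¬v5) — ¬v5 is true.
  18. (¬v4 ∨ v8 ∨ ¬v5) — ¬v5 is true.
  19. (¬v8 ∨ v9) — ¬v8 is true.
  20. (v6 ∨ ¬v4 ∨ v2) — v2 is true.
  21. (v9 ∨ v1 ∨ v6) — v9 is true.
  22. (¬v8 ∨ ¬v9 ∨ ¬v4) — ¬v8 is true.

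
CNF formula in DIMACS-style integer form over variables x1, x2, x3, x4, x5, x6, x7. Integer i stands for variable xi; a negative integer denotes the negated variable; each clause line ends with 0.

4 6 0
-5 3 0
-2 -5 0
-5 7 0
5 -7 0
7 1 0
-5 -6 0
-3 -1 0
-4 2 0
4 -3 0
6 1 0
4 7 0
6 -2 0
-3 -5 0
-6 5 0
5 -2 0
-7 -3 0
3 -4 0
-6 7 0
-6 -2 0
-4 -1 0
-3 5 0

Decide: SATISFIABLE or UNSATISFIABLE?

UNSATISFIABLE

x5 = True:
  propagation gives x3=True; an empty clause results — contradiction.
x5 = False:
  propagation gives x7=False, x1=True, x3=False, x4=True; an empty clause results — contradiction.
Every branch closes, so no satisfying assignment exists.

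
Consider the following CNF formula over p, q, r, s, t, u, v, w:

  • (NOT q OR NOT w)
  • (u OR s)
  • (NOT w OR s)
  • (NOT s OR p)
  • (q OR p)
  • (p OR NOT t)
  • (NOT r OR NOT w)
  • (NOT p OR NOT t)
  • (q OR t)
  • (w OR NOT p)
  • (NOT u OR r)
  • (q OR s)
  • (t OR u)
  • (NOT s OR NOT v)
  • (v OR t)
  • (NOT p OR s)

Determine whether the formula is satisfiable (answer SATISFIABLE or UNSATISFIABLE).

SATISFIABLE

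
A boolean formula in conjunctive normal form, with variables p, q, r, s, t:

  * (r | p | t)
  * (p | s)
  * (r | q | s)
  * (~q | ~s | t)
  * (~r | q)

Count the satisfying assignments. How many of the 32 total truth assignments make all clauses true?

Case analysis on q and r:
  q=1, r=1: remaining (p,s,t) ∈ {(0,1,1); (1,0,0); (1,0,1); (1,1,1)} — 4.
  q=1, r=0: remaining (p,s,t) ∈ {(0,1,1); (1,0,0); (1,0,1); (1,1,1)} — 4.
  q=0, r=1: a clause becomes empty — 0.
  q=0, r=0: remaining (p,s,t) ∈ {(0,1,1); (1,1,0); (1,1,1)} — 3.
Total: 4 + 4 + 0 + 3 = 11.

11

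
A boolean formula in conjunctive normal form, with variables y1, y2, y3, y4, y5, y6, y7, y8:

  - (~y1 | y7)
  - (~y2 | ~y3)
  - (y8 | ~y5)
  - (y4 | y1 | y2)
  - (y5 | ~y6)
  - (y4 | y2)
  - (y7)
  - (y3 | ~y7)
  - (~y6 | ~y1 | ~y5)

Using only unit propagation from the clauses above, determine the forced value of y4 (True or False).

True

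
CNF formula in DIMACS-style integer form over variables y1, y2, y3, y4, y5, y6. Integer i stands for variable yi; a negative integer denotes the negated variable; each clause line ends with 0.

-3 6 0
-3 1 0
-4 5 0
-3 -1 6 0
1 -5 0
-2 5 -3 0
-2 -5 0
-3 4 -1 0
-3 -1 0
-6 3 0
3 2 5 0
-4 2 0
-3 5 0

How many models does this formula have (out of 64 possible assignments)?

3

The models are:
  y1=F y2=T y3=F y4=F y5=F y6=F
  y1=T y2=F y3=F y4=F y5=T y6=F
  y1=T y2=T y3=F y4=F y5=F y6=F
That's 3 in total.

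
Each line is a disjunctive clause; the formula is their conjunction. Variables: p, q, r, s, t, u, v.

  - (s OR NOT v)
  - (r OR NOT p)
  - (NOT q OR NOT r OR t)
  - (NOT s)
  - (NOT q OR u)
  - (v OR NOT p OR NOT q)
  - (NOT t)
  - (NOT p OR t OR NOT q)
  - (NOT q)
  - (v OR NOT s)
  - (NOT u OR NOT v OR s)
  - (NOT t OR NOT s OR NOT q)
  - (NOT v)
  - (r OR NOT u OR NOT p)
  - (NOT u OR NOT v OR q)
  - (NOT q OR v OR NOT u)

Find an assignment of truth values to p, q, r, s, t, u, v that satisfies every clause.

p = 0, q = 0, r = 1, s = 0, t = 0, u = 1, v = 0

The clause (NOT s) is unit: s must be False.
The clause (NOT v) is unit: v must be False.
The clause (NOT t) is unit: t must be False.
Unit propagation: (NOT q) forces q = False.
Pure literal: p appears only negated; assign p = False.
r occurs only positively in the remaining clauses — set r = True.
u is now unconstrained; take u = True.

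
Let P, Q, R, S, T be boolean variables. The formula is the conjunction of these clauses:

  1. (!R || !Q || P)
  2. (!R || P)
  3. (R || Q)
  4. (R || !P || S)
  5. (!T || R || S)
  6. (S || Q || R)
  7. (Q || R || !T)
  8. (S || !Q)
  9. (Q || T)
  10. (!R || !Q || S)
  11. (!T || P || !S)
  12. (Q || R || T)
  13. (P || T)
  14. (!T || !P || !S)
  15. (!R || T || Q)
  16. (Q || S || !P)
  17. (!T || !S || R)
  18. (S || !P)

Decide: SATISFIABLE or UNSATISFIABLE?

SATISFIABLE

Try P = True.
  then S is forced to True.
  then T is forced to False.
  then Q is forced to True.
R is now unconstrained; take R = False.
So P=T, Q=T, R=F, S=T, T=F is a satisfying assignment.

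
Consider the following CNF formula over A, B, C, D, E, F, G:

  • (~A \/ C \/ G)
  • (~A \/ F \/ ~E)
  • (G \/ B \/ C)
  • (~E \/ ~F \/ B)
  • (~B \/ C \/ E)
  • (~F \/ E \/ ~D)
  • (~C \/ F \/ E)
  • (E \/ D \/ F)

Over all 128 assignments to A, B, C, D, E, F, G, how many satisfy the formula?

40

Case analysis on E and F:
  E=T, F=T: D free; 7 ways for (A,B,C,G) × 2^1 = 14.
  E=T, F=F: D free; 7 ways for (A,B,C,G) × 2^1 = 14.
  E=F, F=T: A free; 5 ways for (B,C,D,G) × 2^1 = 10.
  E=F, F=F: remaining (A,B,C,D,G) ∈ {(F,F,F,T,T); (T,F,F,T,T)} — 2.
Total: 14 + 14 + 10 + 2 = 40.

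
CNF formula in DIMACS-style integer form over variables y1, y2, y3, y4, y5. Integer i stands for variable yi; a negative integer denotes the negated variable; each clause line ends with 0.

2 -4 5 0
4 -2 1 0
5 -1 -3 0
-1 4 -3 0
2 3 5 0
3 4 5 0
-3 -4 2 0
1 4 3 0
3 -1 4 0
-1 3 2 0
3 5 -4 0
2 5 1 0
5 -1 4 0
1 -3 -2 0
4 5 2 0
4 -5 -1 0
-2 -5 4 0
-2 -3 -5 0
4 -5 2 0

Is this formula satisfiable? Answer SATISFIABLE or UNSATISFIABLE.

SATISFIABLE

Branch on y1: take y1 = False.
Try y2 = True.
  then y4 is forced to True.
  then y3 is forced to False.
  then y5 is forced to True.
So y1=False, y2=True, y3=False, y4=True, y5=True is a satisfying assignment.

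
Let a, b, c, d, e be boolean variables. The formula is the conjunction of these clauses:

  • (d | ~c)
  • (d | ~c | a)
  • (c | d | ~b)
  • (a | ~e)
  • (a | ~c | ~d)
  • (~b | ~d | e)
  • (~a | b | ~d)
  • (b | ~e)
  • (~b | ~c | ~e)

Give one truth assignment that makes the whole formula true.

Set a = True and propagate.
Branch on b: take b = True.
For the remaining variables, c = False, d = True, e = True works.
Check each clause:
  1. (~c | d) — d is true.
  2. (d | ~c | a) — a is true.
  3. (d | c | ~b) — d is true.
  4. (a | ~e) — a is true.
  5. (~c | a | ~d) — a is true.
  6. (e | ~d | ~b) — e is true.
  7. (~d | ~a | b) — b is true.
  8. (~e | b) — b is true.
  9. (~e | ~b | ~c) — ~c is true.

a=True, b=True, c=False, d=True, e=True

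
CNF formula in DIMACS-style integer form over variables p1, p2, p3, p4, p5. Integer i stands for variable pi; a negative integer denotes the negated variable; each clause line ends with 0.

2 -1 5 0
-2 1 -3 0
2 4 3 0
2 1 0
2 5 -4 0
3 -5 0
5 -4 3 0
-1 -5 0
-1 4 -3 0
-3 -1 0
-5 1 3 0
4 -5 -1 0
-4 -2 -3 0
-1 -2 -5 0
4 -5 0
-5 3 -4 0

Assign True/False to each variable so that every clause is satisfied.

p1=True, p2=True, p3=False, p4=False, p5=False

Branch on p1: take p1 = True.
  then p5 is forced to False.
  then p2 is forced to True.
  then p3 is forced to False.
  then p4 is forced to False.
Every clause has at least one true literal under this assignment.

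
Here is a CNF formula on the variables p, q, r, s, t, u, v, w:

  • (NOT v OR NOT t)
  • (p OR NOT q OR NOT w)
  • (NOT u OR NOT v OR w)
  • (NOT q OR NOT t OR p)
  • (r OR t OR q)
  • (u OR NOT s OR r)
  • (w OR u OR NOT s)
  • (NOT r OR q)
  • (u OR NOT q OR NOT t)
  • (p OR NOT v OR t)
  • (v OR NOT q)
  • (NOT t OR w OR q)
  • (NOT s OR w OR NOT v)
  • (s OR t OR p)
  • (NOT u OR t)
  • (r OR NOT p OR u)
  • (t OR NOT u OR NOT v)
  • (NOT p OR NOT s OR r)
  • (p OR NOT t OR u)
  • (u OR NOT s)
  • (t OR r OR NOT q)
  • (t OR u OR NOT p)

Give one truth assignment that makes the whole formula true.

p=False, q=False, r=False, s=False, t=True, u=True, v=False, w=True

Check each clause:
  1. (NOT t OR NOT v) — NOT v is true.
  2. (NOT q OR p OR NOT w) — NOT q is true.
  3. (NOT v OR NOT u OR w) — w is true.
  4. (p OR NOT q OR NOT t) — NOT q is true.
  5. (q OR r OR t) — t is true.
  6. (r OR NOT s OR u) — NOT s is true.
  7. (w OR u OR NOT s) — w is true.
  8. (q OR NOT r) — NOT r is true.
  9. (u OR NOT q OR NOT t) — u is true.
  10. (NOT v OR t OR p) — t is true.
  11. (v OR NOT q) — NOT q is true.
  12. (NOT t OR q OR w) — w is true.
  13. (NOT s OR NOT v OR w) — w is true.
  14. (s OR t OR p) — t is true.
  15. (t OR NOT u) — t is true.
  16. (NOT p OR u OR r) — NOT p is true.
  17. (NOT u OR NOT v OR t) — NOT v is true.
  18. (r OR NOT s OR NOT p) — NOT s is true.
  19. (NOT t OR p OR u) — u is true.
  20. (NOT s OR u) — NOT s is true.
  21. (NOT q OR r OR t) — t is true.
  22. (NOT p OR u OR t) — t is true.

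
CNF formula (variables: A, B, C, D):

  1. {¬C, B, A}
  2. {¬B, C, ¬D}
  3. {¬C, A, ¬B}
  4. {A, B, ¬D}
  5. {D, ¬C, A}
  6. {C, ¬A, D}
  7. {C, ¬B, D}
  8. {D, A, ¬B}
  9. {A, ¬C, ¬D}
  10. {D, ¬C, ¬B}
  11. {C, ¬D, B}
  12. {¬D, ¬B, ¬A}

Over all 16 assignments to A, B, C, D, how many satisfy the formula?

3

Satisfying assignments:
  A=0 B=0 C=0 D=0
  A=1 B=0 C=1 D=0
  A=1 B=0 C=1 D=1
Count: 3.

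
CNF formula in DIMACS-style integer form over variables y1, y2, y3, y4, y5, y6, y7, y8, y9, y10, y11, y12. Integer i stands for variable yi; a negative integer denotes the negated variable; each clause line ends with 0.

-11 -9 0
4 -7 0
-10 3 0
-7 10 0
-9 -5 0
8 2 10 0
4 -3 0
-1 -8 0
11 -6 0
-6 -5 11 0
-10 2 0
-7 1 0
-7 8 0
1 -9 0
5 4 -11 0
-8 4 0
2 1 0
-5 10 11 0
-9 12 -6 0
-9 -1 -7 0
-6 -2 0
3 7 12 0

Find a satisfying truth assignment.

y1=F  y2=T  y3=F  y4=T  y5=F  y6=F  y7=F  y8=F  y9=F  y10=F  y11=F  y12=T

Check each clause:
  1. (~y11 \/ ~y9) — ~y11 is true.
  2. (~y7 \/ y4) — ~y7 is true.
  3. (~y10 \/ y3) — ~y10 is true.
  4. (y10 \/ ~y7) — ~y7 is true.
  5. (~y9 \/ ~y5) — ~y5 is true.
  6. (y2 \/ y8 \/ y10) — y2 is true.
  7. (y4 \/ ~y3) — y4 is true.
  8. (~y8 \/ ~y1) — ~y8 is true.
  9. (~y6 \/ y11) — ~y6 is true.
  10. (y11 \/ ~y5 \/ ~y6) — ~y6 is true.
  11. (y2 \/ ~y10) — y2 is true.
  12. (y1 \/ ~y7) — ~y7 is true.
  13. (y8 \/ ~y7) — ~y7 is true.
  14. (y1 \/ ~y9) — ~y9 is true.
  15. (y5 \/ y4 \/ ~y11) — ~y11 is true.
  16. (~y8 \/ y4) — ~y8 is true.
  17. (y2 \/ y1) — y2 is true.
  18. (y10 \/ y11 \/ ~y5) — ~y5 is true.
  19. (~y6 \/ ~y9 \/ y12) — ~y6 is true.
  20. (~y7 \/ ~y9 \/ ~y1) — ~y7 is true.
  21. (~y2 \/ ~y6) — ~y6 is true.
  22. (y7 \/ y12 \/ y3) — y12 is true.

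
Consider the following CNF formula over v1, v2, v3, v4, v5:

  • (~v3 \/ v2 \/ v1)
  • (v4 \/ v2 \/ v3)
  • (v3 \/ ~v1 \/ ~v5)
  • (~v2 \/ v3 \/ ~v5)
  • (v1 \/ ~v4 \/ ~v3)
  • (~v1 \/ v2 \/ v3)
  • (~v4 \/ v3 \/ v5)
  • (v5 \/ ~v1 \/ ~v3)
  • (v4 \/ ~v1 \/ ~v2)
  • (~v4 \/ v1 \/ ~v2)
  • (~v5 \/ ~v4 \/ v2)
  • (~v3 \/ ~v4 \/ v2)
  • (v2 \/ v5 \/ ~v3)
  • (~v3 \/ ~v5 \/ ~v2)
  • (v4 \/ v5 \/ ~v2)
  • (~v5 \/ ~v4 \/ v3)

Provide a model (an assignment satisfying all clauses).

Try v1 = True.
Try v2 = False.
  then v3 is forced to True.
  then v5 is forced to True.
  then v4 is forced to False.

v1=T, v2=F, v3=T, v4=F, v5=T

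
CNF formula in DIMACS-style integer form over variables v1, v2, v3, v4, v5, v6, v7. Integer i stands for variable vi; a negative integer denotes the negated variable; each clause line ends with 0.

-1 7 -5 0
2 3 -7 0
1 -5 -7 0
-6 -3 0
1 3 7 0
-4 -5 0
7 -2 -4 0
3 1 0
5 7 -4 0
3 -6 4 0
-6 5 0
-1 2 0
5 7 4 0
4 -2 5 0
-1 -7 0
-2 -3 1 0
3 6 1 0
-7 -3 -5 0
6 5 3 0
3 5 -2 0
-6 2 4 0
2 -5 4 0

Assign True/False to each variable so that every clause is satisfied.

v1 = F, v2 = F, v3 = T, v4 = T, v5 = F, v6 = F, v7 = T

Check each clause:
  1. (~v5 | v7 | ~v1) — ~v5 is true.
  2. (~v7 | v2 | v3) — v3 is true.
  3. (v1 | ~v7 | ~v5) — ~v5 is true.
  4. (~v6 | ~v3) — ~v6 is true.
  5. (v7 | v3 | v1) — v3 is true.
  6. (~v5 | ~v4) — ~v5 is true.
  7. (~v4 | ~v2 | v7) — ~v2 is true.
  8. (v1 | v3) — v3 is true.
  9. (~v4 | v5 | v7) — v7 is true.
  10. (~v6 | v4 | v3) — ~v6 is true.
  11. (~v6 | v5) — ~v6 is true.
  12. (v2 | ~v1) — ~v1 is true.
  13. (v4 | v7 | v5) — v4 is true.
  14. (~v2 | v4 | v5) — v4 is true.
  15. (~v1 | ~v7) — ~v1 is true.
  16. (~v2 | ~v3 | v1) — ~v2 is true.
  17. (v1 | v6 | v3) — v3 is true.
  18. (~v3 | ~v5 | ~v7) — ~v5 is true.
  19. (v6 | v5 | v3) — v3 is true.
  20. (~v2 | v5 | v3) — v3 is true.
  21. (~v6 | v2 | v4) — ~v6 is true.
  22. (v4 | v2 | ~v5) — ~v5 is true.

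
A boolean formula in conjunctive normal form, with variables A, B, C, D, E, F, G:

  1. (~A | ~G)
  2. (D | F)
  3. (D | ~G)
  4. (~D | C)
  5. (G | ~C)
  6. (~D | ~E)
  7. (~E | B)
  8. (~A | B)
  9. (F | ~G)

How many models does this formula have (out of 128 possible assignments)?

7

Satisfying assignments:
  A=F B=F C=F D=F E=F F=T G=F
  A=F B=F C=T D=T E=F F=T G=T
  A=F B=T C=F D=F E=F F=T G=F
  A=F B=T C=F D=F E=T F=T G=F
  A=F B=T C=T D=T E=F F=T G=T
  A=T B=T C=F D=F E=F F=T G=F
  A=T B=T C=F D=F E=T F=T G=F
That's 7 in total.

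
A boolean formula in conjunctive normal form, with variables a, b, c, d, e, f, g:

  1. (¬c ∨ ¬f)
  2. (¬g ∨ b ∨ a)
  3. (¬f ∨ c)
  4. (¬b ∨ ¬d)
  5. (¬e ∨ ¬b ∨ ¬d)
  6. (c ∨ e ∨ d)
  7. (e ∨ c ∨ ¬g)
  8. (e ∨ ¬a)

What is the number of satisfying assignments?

Case analysis on c and e:
  c=1, e=1: 10 of the 32 assignments to (a,b,d,f,g) work.
  c=1, e=0: remaining (a,b,d,f,g) ∈ {(0,0,0,0,0); (0,0,1,0,0); (0,1,0,0,0); (0,1,0,0,1)} — 4.
  c=0, e=1: 10 of the 32 assignments to (a,b,d,f,g) work.
  c=0, e=0: remaining (a,b,d,f,g) ∈ {(0,0,1,0,0)} — 1.
Total: 10 + 4 + 10 + 1 = 25.

25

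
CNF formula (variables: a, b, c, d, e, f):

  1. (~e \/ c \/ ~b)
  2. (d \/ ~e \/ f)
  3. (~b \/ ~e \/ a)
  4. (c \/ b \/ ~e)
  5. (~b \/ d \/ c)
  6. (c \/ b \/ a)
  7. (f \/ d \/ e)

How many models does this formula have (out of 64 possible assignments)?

28

Case analysis on b and e:
  b=T, e=T: remaining (a,c,d,f) ∈ {(T,T,F,T); (T,T,T,F); (T,T,T,T)} — 3.
  b=T, e=F: a free; 5 ways for (c,d,f) × 2^1 = 10.
  b=F, e=T: a free; 3 ways for (c,d,f) × 2^1 = 6.
  b=F, e=F: 9 of the 16 assignments to (a,c,d,f) work.
Total: 3 + 10 + 6 + 9 = 28.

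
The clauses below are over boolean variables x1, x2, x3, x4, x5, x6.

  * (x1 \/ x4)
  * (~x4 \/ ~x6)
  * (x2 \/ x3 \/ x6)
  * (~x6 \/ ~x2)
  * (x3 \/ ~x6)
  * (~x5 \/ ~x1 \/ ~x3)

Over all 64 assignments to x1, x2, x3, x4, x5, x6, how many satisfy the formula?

Case analysis on x6 and x3:
  x6=1, x3=1: remaining (x1,x2,x4,x5) ∈ {(1,0,0,0)} — 1.
  x6=1, x3=0: a clause becomes empty — 0.
  x6=0, x3=1: x2 free; 4 ways for (x1,x4,x5) × 2^1 = 8.
  x6=0, x3=0: x5 free; 3 ways for (x1,x2,x4) × 2^1 = 6.
Total: 1 + 0 + 8 + 6 = 15.

15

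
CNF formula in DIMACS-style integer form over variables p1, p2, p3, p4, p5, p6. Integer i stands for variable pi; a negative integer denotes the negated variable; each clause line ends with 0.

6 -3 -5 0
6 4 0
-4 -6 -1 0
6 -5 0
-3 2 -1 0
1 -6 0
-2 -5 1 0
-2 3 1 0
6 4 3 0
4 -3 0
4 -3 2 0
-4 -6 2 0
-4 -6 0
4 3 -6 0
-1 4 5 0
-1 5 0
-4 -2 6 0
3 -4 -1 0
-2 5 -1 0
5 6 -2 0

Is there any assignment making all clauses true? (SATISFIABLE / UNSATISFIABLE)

Branch on p1: take p1 = False.
  then p6 is forced to False.
  then p4 is forced to True.
  then p5 is forced to False.
  then p2 is forced to False.
p3 is now unconstrained; take p3 = False.
Every clause has at least one true literal under this assignment.
So p1 = F, p2 = F, p3 = F, p4 = T, p5 = F, p6 = F is a satisfying assignment.

SATISFIABLE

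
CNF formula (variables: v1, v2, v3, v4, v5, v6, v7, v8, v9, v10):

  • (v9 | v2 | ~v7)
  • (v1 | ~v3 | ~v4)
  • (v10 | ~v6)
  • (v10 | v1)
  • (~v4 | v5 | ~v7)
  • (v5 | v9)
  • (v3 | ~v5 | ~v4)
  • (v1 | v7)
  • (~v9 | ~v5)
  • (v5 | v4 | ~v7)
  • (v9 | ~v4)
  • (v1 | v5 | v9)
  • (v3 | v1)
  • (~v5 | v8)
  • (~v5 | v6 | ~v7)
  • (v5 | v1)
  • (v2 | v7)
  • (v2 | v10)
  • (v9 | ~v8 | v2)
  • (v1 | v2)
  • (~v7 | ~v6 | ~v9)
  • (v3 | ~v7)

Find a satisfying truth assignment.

v1=1, v2=1, v3=0, v4=1, v5=0, v6=1, v7=0, v8=1, v9=1, v10=1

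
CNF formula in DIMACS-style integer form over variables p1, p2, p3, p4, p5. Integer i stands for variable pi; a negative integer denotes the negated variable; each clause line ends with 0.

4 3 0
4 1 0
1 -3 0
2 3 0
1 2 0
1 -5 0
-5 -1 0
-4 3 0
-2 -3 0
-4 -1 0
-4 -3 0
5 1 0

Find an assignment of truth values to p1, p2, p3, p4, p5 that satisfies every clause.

Set p1 = True and propagate.
  then p5 is forced to False.
  then p4 is forced to False.
  then p3 is forced to True.
  then p2 is forced to False.

p1=T, p2=F, p3=T, p4=F, p5=F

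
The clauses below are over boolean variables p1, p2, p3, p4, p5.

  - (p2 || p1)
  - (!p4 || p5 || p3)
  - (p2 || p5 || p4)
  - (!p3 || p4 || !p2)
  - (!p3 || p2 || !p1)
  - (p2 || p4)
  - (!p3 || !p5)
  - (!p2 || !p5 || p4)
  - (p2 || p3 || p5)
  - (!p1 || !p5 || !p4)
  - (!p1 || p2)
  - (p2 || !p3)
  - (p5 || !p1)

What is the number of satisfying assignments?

3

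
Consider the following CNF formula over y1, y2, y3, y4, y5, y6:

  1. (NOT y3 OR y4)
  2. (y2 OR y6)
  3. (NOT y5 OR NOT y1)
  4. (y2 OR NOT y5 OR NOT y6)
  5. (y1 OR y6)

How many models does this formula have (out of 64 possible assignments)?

Split on y6, then y1.
  y6=1, y1=1: y2 free; 3 ways for (y3,y4,y5) × 2^1 = 6.
  y6=1, y1=0: 9 of the 16 assignments to (y2,y3,y4,y5) work.
  y6=0, y1=1: remaining (y2,y3,y4,y5) ∈ {(1,0,0,0); (1,0,1,0); (1,1,1,0)} — 3.
  y6=0, y1=0: a clause becomes empty — 0.
Total: 6 + 9 + 3 + 0 = 18.

18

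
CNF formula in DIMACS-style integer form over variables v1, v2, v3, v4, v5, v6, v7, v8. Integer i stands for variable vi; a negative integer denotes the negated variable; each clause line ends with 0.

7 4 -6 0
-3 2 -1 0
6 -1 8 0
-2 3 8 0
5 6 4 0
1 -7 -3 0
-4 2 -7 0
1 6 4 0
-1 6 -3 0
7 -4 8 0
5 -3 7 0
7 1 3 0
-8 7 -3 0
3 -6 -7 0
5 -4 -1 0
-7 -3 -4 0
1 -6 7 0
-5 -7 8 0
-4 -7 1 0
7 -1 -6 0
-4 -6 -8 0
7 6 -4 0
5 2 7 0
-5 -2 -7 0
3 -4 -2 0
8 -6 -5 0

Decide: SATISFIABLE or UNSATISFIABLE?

SATISFIABLE

Try v1 = True.
Branch on v2: take v2 = True.
For the remaining variables, v3 = True, v4 = False, v5 = False, v6 = True, v7 = True, v8 = False works.
So v1=True, v2=True, v3=True, v4=False, v5=False, v6=True, v7=True, v8=False is a satisfying assignment.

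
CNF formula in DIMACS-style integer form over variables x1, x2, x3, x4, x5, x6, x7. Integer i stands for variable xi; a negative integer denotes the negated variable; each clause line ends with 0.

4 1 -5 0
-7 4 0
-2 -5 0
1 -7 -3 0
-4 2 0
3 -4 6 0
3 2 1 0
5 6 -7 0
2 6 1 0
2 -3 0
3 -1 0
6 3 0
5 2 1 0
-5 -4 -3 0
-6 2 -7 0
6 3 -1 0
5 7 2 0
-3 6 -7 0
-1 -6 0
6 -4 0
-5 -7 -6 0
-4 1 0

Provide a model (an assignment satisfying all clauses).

Set x1 = True and propagate.
  then x3 is forced to True.
  then x2 is forced to True.
  then x5 is forced to False.
  then x6 is forced to False.
  then x7 is forced to False.
  then x4 is forced to False.
Every clause has at least one true literal under this assignment.

x1=True, x2=True, x3=True, x4=False, x5=False, x6=False, x7=False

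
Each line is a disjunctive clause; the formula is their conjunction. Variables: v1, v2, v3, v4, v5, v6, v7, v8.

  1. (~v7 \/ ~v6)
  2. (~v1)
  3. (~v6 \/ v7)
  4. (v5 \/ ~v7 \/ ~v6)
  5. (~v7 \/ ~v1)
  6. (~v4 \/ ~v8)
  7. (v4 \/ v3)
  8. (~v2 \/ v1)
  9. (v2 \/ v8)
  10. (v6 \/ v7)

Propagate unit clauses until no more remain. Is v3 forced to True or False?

(~v1) is a unit clause: v1 = False.
(~v2 \/ v1) with v1 = False leaves only ~v2, so v2 = False.
From (v2 \/ v8) and v2 = False: v8 = True.
(~v4 \/ ~v8): since v8 = True, the clause reduces to (~v4). v4 = False.
(v4 \/ v3) with v4 = False leaves only v3, so v3 = True.

True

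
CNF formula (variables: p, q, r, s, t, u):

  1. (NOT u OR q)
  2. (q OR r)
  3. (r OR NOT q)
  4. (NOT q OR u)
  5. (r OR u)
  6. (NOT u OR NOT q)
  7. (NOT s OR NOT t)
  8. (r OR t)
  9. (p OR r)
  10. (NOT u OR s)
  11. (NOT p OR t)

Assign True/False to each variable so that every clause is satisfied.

p = F, q = F, r = T, s = T, t = F, u = F

r occurs only positively in the remaining clauses — set r = True.
Set p = False and propagate.
Try q = False.
  then u is forced to False.
For the remaining variables, s = True, t = False works.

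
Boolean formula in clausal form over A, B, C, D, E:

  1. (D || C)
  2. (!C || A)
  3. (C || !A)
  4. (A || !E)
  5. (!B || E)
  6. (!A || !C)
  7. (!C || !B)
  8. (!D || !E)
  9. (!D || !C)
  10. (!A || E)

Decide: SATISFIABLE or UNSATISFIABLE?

Pure literal: B appears only negated; assign B = False.
Try A = False.
  then C is forced to False.
  then D is forced to True.
  then E is forced to False.
Every clause has at least one true literal under this assignment.
So A = F  B = F  C = F  D = T  E = F is a satisfying assignment.

SATISFIABLE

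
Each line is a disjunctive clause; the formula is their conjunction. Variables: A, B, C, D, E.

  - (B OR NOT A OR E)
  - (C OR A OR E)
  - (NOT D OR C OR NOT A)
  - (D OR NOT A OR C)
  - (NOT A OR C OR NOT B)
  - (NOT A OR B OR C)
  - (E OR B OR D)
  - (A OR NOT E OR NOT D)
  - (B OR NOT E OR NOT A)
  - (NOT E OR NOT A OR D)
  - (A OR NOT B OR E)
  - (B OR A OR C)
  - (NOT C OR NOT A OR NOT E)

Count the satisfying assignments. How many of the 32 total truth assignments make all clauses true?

6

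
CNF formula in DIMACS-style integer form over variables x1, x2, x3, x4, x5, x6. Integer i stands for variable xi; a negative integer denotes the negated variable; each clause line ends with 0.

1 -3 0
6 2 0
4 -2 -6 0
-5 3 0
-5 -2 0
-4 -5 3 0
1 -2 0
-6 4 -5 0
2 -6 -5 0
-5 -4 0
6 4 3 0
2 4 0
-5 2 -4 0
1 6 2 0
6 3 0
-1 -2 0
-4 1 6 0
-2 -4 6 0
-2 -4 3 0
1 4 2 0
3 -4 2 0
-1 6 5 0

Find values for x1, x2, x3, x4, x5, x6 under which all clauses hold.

x1 = T, x2 = F, x3 = T, x4 = T, x5 = F, x6 = T

Try x1 = True.
  then x2 is forced to False.
  then x6 is forced to True.
  then x5 is forced to False.
  then x4 is forced to True.
  then x3 is forced to True.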